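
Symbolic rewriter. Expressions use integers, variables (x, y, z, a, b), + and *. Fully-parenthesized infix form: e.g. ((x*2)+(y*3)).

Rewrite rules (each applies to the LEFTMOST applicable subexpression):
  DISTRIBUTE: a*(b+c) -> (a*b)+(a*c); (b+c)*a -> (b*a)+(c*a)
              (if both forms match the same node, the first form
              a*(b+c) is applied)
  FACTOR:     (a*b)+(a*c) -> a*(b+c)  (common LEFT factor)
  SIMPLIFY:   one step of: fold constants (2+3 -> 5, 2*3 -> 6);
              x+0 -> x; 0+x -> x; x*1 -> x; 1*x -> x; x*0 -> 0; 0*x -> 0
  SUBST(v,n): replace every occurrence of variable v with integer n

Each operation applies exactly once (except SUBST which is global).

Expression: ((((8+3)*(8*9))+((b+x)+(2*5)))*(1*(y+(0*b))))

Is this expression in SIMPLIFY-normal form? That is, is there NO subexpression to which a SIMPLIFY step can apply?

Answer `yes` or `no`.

Answer: no

Derivation:
Expression: ((((8+3)*(8*9))+((b+x)+(2*5)))*(1*(y+(0*b))))
Scanning for simplifiable subexpressions (pre-order)...
  at root: ((((8+3)*(8*9))+((b+x)+(2*5)))*(1*(y+(0*b)))) (not simplifiable)
  at L: (((8+3)*(8*9))+((b+x)+(2*5))) (not simplifiable)
  at LL: ((8+3)*(8*9)) (not simplifiable)
  at LLL: (8+3) (SIMPLIFIABLE)
  at LLR: (8*9) (SIMPLIFIABLE)
  at LR: ((b+x)+(2*5)) (not simplifiable)
  at LRL: (b+x) (not simplifiable)
  at LRR: (2*5) (SIMPLIFIABLE)
  at R: (1*(y+(0*b))) (SIMPLIFIABLE)
  at RR: (y+(0*b)) (not simplifiable)
  at RRR: (0*b) (SIMPLIFIABLE)
Found simplifiable subexpr at path LLL: (8+3)
One SIMPLIFY step would give: (((11*(8*9))+((b+x)+(2*5)))*(1*(y+(0*b))))
-> NOT in normal form.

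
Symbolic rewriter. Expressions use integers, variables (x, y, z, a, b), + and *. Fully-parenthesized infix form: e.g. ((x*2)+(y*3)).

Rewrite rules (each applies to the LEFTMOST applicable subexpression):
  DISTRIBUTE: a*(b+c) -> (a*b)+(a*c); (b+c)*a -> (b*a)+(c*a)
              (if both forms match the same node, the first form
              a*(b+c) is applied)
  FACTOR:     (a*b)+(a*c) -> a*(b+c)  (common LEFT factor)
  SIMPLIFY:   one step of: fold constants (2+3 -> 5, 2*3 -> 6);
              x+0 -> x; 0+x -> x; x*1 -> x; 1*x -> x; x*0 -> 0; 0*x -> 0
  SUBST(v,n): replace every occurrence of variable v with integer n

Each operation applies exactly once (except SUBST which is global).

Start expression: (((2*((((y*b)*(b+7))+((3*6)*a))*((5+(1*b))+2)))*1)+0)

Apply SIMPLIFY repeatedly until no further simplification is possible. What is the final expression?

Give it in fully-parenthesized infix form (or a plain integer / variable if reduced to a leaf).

Start: (((2*((((y*b)*(b+7))+((3*6)*a))*((5+(1*b))+2)))*1)+0)
Step 1: at root: (((2*((((y*b)*(b+7))+((3*6)*a))*((5+(1*b))+2)))*1)+0) -> ((2*((((y*b)*(b+7))+((3*6)*a))*((5+(1*b))+2)))*1); overall: (((2*((((y*b)*(b+7))+((3*6)*a))*((5+(1*b))+2)))*1)+0) -> ((2*((((y*b)*(b+7))+((3*6)*a))*((5+(1*b))+2)))*1)
Step 2: at root: ((2*((((y*b)*(b+7))+((3*6)*a))*((5+(1*b))+2)))*1) -> (2*((((y*b)*(b+7))+((3*6)*a))*((5+(1*b))+2))); overall: ((2*((((y*b)*(b+7))+((3*6)*a))*((5+(1*b))+2)))*1) -> (2*((((y*b)*(b+7))+((3*6)*a))*((5+(1*b))+2)))
Step 3: at RLRL: (3*6) -> 18; overall: (2*((((y*b)*(b+7))+((3*6)*a))*((5+(1*b))+2))) -> (2*((((y*b)*(b+7))+(18*a))*((5+(1*b))+2)))
Step 4: at RRLR: (1*b) -> b; overall: (2*((((y*b)*(b+7))+(18*a))*((5+(1*b))+2))) -> (2*((((y*b)*(b+7))+(18*a))*((5+b)+2)))
Fixed point: (2*((((y*b)*(b+7))+(18*a))*((5+b)+2)))

Answer: (2*((((y*b)*(b+7))+(18*a))*((5+b)+2)))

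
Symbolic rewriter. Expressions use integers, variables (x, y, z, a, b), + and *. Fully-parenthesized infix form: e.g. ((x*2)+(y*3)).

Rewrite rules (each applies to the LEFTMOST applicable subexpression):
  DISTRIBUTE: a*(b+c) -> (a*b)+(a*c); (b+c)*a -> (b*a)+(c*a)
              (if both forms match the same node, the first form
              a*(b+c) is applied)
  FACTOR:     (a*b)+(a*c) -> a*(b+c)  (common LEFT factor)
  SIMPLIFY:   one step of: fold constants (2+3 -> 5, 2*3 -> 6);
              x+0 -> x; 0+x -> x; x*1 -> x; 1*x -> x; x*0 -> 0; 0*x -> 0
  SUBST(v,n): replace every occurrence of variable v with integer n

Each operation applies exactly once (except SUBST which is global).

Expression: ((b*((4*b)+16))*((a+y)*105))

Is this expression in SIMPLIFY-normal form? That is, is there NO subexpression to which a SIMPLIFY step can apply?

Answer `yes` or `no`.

Expression: ((b*((4*b)+16))*((a+y)*105))
Scanning for simplifiable subexpressions (pre-order)...
  at root: ((b*((4*b)+16))*((a+y)*105)) (not simplifiable)
  at L: (b*((4*b)+16)) (not simplifiable)
  at LR: ((4*b)+16) (not simplifiable)
  at LRL: (4*b) (not simplifiable)
  at R: ((a+y)*105) (not simplifiable)
  at RL: (a+y) (not simplifiable)
Result: no simplifiable subexpression found -> normal form.

Answer: yes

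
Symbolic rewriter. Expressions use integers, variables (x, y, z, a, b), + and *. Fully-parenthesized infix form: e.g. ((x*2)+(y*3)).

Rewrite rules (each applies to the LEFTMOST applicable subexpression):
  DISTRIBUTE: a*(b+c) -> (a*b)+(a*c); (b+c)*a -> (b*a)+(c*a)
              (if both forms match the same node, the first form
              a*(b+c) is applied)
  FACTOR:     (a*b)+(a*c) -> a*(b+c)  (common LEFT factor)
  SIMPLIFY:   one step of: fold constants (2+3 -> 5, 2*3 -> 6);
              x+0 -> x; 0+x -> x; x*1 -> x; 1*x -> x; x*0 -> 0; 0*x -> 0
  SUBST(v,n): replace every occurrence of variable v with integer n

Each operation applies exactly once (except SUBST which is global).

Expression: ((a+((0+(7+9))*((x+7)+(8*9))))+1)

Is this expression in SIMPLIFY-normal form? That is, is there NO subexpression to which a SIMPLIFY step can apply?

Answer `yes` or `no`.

Answer: no

Derivation:
Expression: ((a+((0+(7+9))*((x+7)+(8*9))))+1)
Scanning for simplifiable subexpressions (pre-order)...
  at root: ((a+((0+(7+9))*((x+7)+(8*9))))+1) (not simplifiable)
  at L: (a+((0+(7+9))*((x+7)+(8*9)))) (not simplifiable)
  at LR: ((0+(7+9))*((x+7)+(8*9))) (not simplifiable)
  at LRL: (0+(7+9)) (SIMPLIFIABLE)
  at LRLR: (7+9) (SIMPLIFIABLE)
  at LRR: ((x+7)+(8*9)) (not simplifiable)
  at LRRL: (x+7) (not simplifiable)
  at LRRR: (8*9) (SIMPLIFIABLE)
Found simplifiable subexpr at path LRL: (0+(7+9))
One SIMPLIFY step would give: ((a+((7+9)*((x+7)+(8*9))))+1)
-> NOT in normal form.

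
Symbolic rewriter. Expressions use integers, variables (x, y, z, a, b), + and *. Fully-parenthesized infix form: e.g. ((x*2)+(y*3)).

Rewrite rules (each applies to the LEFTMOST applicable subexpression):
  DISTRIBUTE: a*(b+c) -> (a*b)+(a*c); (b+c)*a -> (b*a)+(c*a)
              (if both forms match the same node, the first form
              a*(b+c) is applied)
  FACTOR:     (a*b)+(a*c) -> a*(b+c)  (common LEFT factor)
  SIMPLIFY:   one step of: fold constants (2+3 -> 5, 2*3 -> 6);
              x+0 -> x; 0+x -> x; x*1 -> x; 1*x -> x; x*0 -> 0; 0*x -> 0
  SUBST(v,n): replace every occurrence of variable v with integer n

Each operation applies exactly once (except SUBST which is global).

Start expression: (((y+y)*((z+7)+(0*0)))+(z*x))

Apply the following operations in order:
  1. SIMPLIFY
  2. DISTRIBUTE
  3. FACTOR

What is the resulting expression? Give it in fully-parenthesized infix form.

Start: (((y+y)*((z+7)+(0*0)))+(z*x))
Apply SIMPLIFY at LRR (target: (0*0)): (((y+y)*((z+7)+(0*0)))+(z*x)) -> (((y+y)*((z+7)+0))+(z*x))
Apply DISTRIBUTE at L (target: ((y+y)*((z+7)+0))): (((y+y)*((z+7)+0))+(z*x)) -> ((((y+y)*(z+7))+((y+y)*0))+(z*x))
Apply FACTOR at L (target: (((y+y)*(z+7))+((y+y)*0))): ((((y+y)*(z+7))+((y+y)*0))+(z*x)) -> (((y+y)*((z+7)+0))+(z*x))

Answer: (((y+y)*((z+7)+0))+(z*x))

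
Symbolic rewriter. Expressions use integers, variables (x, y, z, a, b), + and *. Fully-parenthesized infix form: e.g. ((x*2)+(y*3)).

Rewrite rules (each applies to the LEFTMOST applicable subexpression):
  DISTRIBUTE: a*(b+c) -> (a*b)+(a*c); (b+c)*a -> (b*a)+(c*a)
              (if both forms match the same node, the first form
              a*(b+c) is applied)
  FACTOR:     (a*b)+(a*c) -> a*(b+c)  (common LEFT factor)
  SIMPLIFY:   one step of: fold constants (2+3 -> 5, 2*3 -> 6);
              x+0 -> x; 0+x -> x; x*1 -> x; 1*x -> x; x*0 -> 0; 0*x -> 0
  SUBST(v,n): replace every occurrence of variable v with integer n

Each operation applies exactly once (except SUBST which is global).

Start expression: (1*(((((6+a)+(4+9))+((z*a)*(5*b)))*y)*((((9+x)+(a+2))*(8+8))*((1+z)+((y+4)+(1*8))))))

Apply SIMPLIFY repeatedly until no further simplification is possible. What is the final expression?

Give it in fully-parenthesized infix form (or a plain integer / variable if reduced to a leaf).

Start: (1*(((((6+a)+(4+9))+((z*a)*(5*b)))*y)*((((9+x)+(a+2))*(8+8))*((1+z)+((y+4)+(1*8))))))
Step 1: at root: (1*(((((6+a)+(4+9))+((z*a)*(5*b)))*y)*((((9+x)+(a+2))*(8+8))*((1+z)+((y+4)+(1*8)))))) -> (((((6+a)+(4+9))+((z*a)*(5*b)))*y)*((((9+x)+(a+2))*(8+8))*((1+z)+((y+4)+(1*8))))); overall: (1*(((((6+a)+(4+9))+((z*a)*(5*b)))*y)*((((9+x)+(a+2))*(8+8))*((1+z)+((y+4)+(1*8)))))) -> (((((6+a)+(4+9))+((z*a)*(5*b)))*y)*((((9+x)+(a+2))*(8+8))*((1+z)+((y+4)+(1*8)))))
Step 2: at LLLR: (4+9) -> 13; overall: (((((6+a)+(4+9))+((z*a)*(5*b)))*y)*((((9+x)+(a+2))*(8+8))*((1+z)+((y+4)+(1*8))))) -> (((((6+a)+13)+((z*a)*(5*b)))*y)*((((9+x)+(a+2))*(8+8))*((1+z)+((y+4)+(1*8)))))
Step 3: at RLR: (8+8) -> 16; overall: (((((6+a)+13)+((z*a)*(5*b)))*y)*((((9+x)+(a+2))*(8+8))*((1+z)+((y+4)+(1*8))))) -> (((((6+a)+13)+((z*a)*(5*b)))*y)*((((9+x)+(a+2))*16)*((1+z)+((y+4)+(1*8)))))
Step 4: at RRRR: (1*8) -> 8; overall: (((((6+a)+13)+((z*a)*(5*b)))*y)*((((9+x)+(a+2))*16)*((1+z)+((y+4)+(1*8))))) -> (((((6+a)+13)+((z*a)*(5*b)))*y)*((((9+x)+(a+2))*16)*((1+z)+((y+4)+8))))
Fixed point: (((((6+a)+13)+((z*a)*(5*b)))*y)*((((9+x)+(a+2))*16)*((1+z)+((y+4)+8))))

Answer: (((((6+a)+13)+((z*a)*(5*b)))*y)*((((9+x)+(a+2))*16)*((1+z)+((y+4)+8))))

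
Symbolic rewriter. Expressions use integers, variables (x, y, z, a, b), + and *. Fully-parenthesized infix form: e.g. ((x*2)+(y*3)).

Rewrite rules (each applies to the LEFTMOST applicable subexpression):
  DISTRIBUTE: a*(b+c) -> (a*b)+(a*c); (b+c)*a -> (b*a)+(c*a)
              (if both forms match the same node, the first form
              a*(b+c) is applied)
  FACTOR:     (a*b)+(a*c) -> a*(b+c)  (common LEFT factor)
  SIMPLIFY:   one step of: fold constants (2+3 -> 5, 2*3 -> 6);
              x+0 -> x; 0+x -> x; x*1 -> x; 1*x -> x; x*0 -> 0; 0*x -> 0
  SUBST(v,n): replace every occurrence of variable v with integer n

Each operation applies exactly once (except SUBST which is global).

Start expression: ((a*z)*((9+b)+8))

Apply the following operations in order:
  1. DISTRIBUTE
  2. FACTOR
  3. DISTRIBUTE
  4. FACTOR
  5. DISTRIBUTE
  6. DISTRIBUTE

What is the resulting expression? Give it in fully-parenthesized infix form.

Start: ((a*z)*((9+b)+8))
Apply DISTRIBUTE at root (target: ((a*z)*((9+b)+8))): ((a*z)*((9+b)+8)) -> (((a*z)*(9+b))+((a*z)*8))
Apply FACTOR at root (target: (((a*z)*(9+b))+((a*z)*8))): (((a*z)*(9+b))+((a*z)*8)) -> ((a*z)*((9+b)+8))
Apply DISTRIBUTE at root (target: ((a*z)*((9+b)+8))): ((a*z)*((9+b)+8)) -> (((a*z)*(9+b))+((a*z)*8))
Apply FACTOR at root (target: (((a*z)*(9+b))+((a*z)*8))): (((a*z)*(9+b))+((a*z)*8)) -> ((a*z)*((9+b)+8))
Apply DISTRIBUTE at root (target: ((a*z)*((9+b)+8))): ((a*z)*((9+b)+8)) -> (((a*z)*(9+b))+((a*z)*8))
Apply DISTRIBUTE at L (target: ((a*z)*(9+b))): (((a*z)*(9+b))+((a*z)*8)) -> ((((a*z)*9)+((a*z)*b))+((a*z)*8))

Answer: ((((a*z)*9)+((a*z)*b))+((a*z)*8))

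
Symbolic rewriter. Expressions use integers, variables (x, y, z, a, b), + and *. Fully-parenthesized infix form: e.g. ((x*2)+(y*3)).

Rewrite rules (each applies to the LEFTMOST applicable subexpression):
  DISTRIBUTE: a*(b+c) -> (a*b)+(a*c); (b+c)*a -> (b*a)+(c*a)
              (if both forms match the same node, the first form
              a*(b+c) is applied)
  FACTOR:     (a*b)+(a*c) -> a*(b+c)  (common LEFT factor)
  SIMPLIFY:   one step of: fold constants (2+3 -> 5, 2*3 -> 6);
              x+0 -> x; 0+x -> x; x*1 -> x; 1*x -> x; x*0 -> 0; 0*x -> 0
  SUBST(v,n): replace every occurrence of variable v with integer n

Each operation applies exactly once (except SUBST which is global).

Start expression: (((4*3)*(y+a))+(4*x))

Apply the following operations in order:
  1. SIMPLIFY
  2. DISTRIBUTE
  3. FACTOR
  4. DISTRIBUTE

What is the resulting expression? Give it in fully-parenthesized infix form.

Start: (((4*3)*(y+a))+(4*x))
Apply SIMPLIFY at LL (target: (4*3)): (((4*3)*(y+a))+(4*x)) -> ((12*(y+a))+(4*x))
Apply DISTRIBUTE at L (target: (12*(y+a))): ((12*(y+a))+(4*x)) -> (((12*y)+(12*a))+(4*x))
Apply FACTOR at L (target: ((12*y)+(12*a))): (((12*y)+(12*a))+(4*x)) -> ((12*(y+a))+(4*x))
Apply DISTRIBUTE at L (target: (12*(y+a))): ((12*(y+a))+(4*x)) -> (((12*y)+(12*a))+(4*x))

Answer: (((12*y)+(12*a))+(4*x))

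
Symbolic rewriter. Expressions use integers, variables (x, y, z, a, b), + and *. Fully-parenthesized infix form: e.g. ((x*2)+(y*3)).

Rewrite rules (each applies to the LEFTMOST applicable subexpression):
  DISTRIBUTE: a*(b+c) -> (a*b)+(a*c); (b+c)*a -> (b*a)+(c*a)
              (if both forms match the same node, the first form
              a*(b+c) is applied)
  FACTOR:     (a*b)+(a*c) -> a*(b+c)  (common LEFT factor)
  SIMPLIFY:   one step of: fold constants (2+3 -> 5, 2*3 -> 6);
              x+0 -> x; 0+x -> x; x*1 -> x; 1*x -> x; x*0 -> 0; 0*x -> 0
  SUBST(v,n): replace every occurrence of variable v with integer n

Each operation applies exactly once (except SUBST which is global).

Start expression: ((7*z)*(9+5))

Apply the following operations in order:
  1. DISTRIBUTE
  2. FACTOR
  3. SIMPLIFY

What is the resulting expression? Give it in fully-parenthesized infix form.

Answer: ((7*z)*14)

Derivation:
Start: ((7*z)*(9+5))
Apply DISTRIBUTE at root (target: ((7*z)*(9+5))): ((7*z)*(9+5)) -> (((7*z)*9)+((7*z)*5))
Apply FACTOR at root (target: (((7*z)*9)+((7*z)*5))): (((7*z)*9)+((7*z)*5)) -> ((7*z)*(9+5))
Apply SIMPLIFY at R (target: (9+5)): ((7*z)*(9+5)) -> ((7*z)*14)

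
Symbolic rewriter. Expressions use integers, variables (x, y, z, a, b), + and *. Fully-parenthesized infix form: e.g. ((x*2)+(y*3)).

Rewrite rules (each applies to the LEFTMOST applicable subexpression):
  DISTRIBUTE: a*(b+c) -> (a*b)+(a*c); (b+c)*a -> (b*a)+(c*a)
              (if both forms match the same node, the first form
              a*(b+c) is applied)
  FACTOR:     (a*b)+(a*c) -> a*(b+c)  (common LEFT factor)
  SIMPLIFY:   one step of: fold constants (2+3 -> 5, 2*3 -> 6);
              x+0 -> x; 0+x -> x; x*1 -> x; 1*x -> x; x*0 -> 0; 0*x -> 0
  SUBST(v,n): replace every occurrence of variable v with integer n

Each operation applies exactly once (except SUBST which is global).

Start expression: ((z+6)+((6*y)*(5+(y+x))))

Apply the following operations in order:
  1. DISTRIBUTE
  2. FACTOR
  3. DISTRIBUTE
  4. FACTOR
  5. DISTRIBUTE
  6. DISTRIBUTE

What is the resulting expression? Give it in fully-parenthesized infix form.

Start: ((z+6)+((6*y)*(5+(y+x))))
Apply DISTRIBUTE at R (target: ((6*y)*(5+(y+x)))): ((z+6)+((6*y)*(5+(y+x)))) -> ((z+6)+(((6*y)*5)+((6*y)*(y+x))))
Apply FACTOR at R (target: (((6*y)*5)+((6*y)*(y+x)))): ((z+6)+(((6*y)*5)+((6*y)*(y+x)))) -> ((z+6)+((6*y)*(5+(y+x))))
Apply DISTRIBUTE at R (target: ((6*y)*(5+(y+x)))): ((z+6)+((6*y)*(5+(y+x)))) -> ((z+6)+(((6*y)*5)+((6*y)*(y+x))))
Apply FACTOR at R (target: (((6*y)*5)+((6*y)*(y+x)))): ((z+6)+(((6*y)*5)+((6*y)*(y+x)))) -> ((z+6)+((6*y)*(5+(y+x))))
Apply DISTRIBUTE at R (target: ((6*y)*(5+(y+x)))): ((z+6)+((6*y)*(5+(y+x)))) -> ((z+6)+(((6*y)*5)+((6*y)*(y+x))))
Apply DISTRIBUTE at RR (target: ((6*y)*(y+x))): ((z+6)+(((6*y)*5)+((6*y)*(y+x)))) -> ((z+6)+(((6*y)*5)+(((6*y)*y)+((6*y)*x))))

Answer: ((z+6)+(((6*y)*5)+(((6*y)*y)+((6*y)*x))))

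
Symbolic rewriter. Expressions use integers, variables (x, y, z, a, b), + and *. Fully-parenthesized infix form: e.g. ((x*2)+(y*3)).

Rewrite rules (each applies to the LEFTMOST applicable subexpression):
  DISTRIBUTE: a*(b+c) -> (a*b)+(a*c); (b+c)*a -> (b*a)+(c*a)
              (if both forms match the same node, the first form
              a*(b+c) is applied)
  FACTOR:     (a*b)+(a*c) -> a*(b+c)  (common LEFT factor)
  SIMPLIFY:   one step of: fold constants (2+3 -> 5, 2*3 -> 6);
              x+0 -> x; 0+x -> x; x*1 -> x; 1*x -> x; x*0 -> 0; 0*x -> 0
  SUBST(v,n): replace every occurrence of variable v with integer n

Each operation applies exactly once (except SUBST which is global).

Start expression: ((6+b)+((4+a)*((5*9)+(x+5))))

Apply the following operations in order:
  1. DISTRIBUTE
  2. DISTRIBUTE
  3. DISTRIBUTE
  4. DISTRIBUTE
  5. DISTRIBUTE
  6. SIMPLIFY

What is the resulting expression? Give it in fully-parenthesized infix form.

Start: ((6+b)+((4+a)*((5*9)+(x+5))))
Apply DISTRIBUTE at R (target: ((4+a)*((5*9)+(x+5)))): ((6+b)+((4+a)*((5*9)+(x+5)))) -> ((6+b)+(((4+a)*(5*9))+((4+a)*(x+5))))
Apply DISTRIBUTE at RL (target: ((4+a)*(5*9))): ((6+b)+(((4+a)*(5*9))+((4+a)*(x+5)))) -> ((6+b)+(((4*(5*9))+(a*(5*9)))+((4+a)*(x+5))))
Apply DISTRIBUTE at RR (target: ((4+a)*(x+5))): ((6+b)+(((4*(5*9))+(a*(5*9)))+((4+a)*(x+5)))) -> ((6+b)+(((4*(5*9))+(a*(5*9)))+(((4+a)*x)+((4+a)*5))))
Apply DISTRIBUTE at RRL (target: ((4+a)*x)): ((6+b)+(((4*(5*9))+(a*(5*9)))+(((4+a)*x)+((4+a)*5)))) -> ((6+b)+(((4*(5*9))+(a*(5*9)))+(((4*x)+(a*x))+((4+a)*5))))
Apply DISTRIBUTE at RRR (target: ((4+a)*5)): ((6+b)+(((4*(5*9))+(a*(5*9)))+(((4*x)+(a*x))+((4+a)*5)))) -> ((6+b)+(((4*(5*9))+(a*(5*9)))+(((4*x)+(a*x))+((4*5)+(a*5)))))
Apply SIMPLIFY at RLLR (target: (5*9)): ((6+b)+(((4*(5*9))+(a*(5*9)))+(((4*x)+(a*x))+((4*5)+(a*5))))) -> ((6+b)+(((4*45)+(a*(5*9)))+(((4*x)+(a*x))+((4*5)+(a*5)))))

Answer: ((6+b)+(((4*45)+(a*(5*9)))+(((4*x)+(a*x))+((4*5)+(a*5)))))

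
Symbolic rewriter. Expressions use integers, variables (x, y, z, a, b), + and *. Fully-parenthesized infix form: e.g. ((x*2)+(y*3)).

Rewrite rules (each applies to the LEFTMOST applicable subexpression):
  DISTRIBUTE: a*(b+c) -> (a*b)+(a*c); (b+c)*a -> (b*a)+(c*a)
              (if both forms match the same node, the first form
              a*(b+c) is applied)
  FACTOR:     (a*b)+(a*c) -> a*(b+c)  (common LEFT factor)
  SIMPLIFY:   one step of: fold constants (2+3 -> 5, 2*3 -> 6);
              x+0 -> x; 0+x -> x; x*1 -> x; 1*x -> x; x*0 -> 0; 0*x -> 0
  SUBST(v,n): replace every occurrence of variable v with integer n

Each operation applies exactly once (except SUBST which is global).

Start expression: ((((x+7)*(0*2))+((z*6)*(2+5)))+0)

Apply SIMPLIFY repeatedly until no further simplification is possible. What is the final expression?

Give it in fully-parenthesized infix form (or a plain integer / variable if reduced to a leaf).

Answer: ((z*6)*7)

Derivation:
Start: ((((x+7)*(0*2))+((z*6)*(2+5)))+0)
Step 1: at root: ((((x+7)*(0*2))+((z*6)*(2+5)))+0) -> (((x+7)*(0*2))+((z*6)*(2+5))); overall: ((((x+7)*(0*2))+((z*6)*(2+5)))+0) -> (((x+7)*(0*2))+((z*6)*(2+5)))
Step 2: at LR: (0*2) -> 0; overall: (((x+7)*(0*2))+((z*6)*(2+5))) -> (((x+7)*0)+((z*6)*(2+5)))
Step 3: at L: ((x+7)*0) -> 0; overall: (((x+7)*0)+((z*6)*(2+5))) -> (0+((z*6)*(2+5)))
Step 4: at root: (0+((z*6)*(2+5))) -> ((z*6)*(2+5)); overall: (0+((z*6)*(2+5))) -> ((z*6)*(2+5))
Step 5: at R: (2+5) -> 7; overall: ((z*6)*(2+5)) -> ((z*6)*7)
Fixed point: ((z*6)*7)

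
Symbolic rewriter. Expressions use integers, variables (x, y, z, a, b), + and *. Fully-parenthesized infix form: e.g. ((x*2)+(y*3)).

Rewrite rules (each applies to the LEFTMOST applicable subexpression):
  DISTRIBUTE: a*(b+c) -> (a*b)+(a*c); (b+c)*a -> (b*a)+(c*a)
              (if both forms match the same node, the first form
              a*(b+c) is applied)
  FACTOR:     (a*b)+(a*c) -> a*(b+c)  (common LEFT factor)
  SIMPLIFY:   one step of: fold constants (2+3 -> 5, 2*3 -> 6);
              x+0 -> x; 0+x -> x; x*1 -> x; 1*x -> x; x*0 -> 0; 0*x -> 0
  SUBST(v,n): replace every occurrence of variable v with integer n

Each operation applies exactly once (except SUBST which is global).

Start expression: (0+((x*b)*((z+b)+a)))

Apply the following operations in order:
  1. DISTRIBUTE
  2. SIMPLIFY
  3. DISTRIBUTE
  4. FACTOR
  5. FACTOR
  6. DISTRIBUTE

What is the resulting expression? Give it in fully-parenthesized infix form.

Answer: (((x*b)*(z+b))+((x*b)*a))

Derivation:
Start: (0+((x*b)*((z+b)+a)))
Apply DISTRIBUTE at R (target: ((x*b)*((z+b)+a))): (0+((x*b)*((z+b)+a))) -> (0+(((x*b)*(z+b))+((x*b)*a)))
Apply SIMPLIFY at root (target: (0+(((x*b)*(z+b))+((x*b)*a)))): (0+(((x*b)*(z+b))+((x*b)*a))) -> (((x*b)*(z+b))+((x*b)*a))
Apply DISTRIBUTE at L (target: ((x*b)*(z+b))): (((x*b)*(z+b))+((x*b)*a)) -> ((((x*b)*z)+((x*b)*b))+((x*b)*a))
Apply FACTOR at L (target: (((x*b)*z)+((x*b)*b))): ((((x*b)*z)+((x*b)*b))+((x*b)*a)) -> (((x*b)*(z+b))+((x*b)*a))
Apply FACTOR at root (target: (((x*b)*(z+b))+((x*b)*a))): (((x*b)*(z+b))+((x*b)*a)) -> ((x*b)*((z+b)+a))
Apply DISTRIBUTE at root (target: ((x*b)*((z+b)+a))): ((x*b)*((z+b)+a)) -> (((x*b)*(z+b))+((x*b)*a))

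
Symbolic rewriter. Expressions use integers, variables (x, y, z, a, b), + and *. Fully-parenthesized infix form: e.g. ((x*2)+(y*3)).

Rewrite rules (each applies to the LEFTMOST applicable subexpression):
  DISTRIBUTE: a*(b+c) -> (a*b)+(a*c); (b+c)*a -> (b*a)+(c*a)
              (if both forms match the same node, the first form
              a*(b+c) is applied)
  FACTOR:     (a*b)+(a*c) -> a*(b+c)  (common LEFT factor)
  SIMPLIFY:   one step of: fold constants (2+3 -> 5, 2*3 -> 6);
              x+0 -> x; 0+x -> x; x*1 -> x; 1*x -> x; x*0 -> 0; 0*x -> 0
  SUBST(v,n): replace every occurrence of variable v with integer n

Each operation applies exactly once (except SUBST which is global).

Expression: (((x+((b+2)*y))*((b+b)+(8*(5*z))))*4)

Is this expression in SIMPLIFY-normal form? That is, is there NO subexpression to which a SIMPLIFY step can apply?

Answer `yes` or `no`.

Answer: yes

Derivation:
Expression: (((x+((b+2)*y))*((b+b)+(8*(5*z))))*4)
Scanning for simplifiable subexpressions (pre-order)...
  at root: (((x+((b+2)*y))*((b+b)+(8*(5*z))))*4) (not simplifiable)
  at L: ((x+((b+2)*y))*((b+b)+(8*(5*z)))) (not simplifiable)
  at LL: (x+((b+2)*y)) (not simplifiable)
  at LLR: ((b+2)*y) (not simplifiable)
  at LLRL: (b+2) (not simplifiable)
  at LR: ((b+b)+(8*(5*z))) (not simplifiable)
  at LRL: (b+b) (not simplifiable)
  at LRR: (8*(5*z)) (not simplifiable)
  at LRRR: (5*z) (not simplifiable)
Result: no simplifiable subexpression found -> normal form.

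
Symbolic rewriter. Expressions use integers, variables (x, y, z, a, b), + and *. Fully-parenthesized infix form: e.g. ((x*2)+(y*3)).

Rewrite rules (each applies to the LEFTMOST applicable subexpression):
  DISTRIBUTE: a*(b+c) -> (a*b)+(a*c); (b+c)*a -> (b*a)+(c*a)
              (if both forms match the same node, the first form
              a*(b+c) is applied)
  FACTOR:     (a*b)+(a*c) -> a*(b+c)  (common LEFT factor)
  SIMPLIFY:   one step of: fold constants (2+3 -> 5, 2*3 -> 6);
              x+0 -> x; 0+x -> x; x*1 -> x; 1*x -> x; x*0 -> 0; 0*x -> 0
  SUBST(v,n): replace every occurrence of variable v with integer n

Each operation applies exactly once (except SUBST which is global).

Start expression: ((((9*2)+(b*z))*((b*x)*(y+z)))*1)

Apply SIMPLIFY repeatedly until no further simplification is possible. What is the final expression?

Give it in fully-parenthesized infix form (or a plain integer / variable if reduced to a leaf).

Answer: ((18+(b*z))*((b*x)*(y+z)))

Derivation:
Start: ((((9*2)+(b*z))*((b*x)*(y+z)))*1)
Step 1: at root: ((((9*2)+(b*z))*((b*x)*(y+z)))*1) -> (((9*2)+(b*z))*((b*x)*(y+z))); overall: ((((9*2)+(b*z))*((b*x)*(y+z)))*1) -> (((9*2)+(b*z))*((b*x)*(y+z)))
Step 2: at LL: (9*2) -> 18; overall: (((9*2)+(b*z))*((b*x)*(y+z))) -> ((18+(b*z))*((b*x)*(y+z)))
Fixed point: ((18+(b*z))*((b*x)*(y+z)))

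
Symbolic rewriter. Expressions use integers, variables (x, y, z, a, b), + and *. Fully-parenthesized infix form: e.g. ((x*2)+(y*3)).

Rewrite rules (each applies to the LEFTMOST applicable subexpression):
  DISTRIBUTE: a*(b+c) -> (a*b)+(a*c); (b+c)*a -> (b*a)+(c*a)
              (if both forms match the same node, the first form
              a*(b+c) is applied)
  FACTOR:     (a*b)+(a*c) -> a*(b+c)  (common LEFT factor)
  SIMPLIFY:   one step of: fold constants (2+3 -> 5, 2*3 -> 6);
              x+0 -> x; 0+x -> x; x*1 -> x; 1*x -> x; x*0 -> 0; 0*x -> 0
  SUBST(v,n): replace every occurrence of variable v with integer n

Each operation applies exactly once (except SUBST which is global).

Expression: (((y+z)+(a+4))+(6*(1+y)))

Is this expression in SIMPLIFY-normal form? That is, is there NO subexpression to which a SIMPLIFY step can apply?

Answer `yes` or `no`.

Expression: (((y+z)+(a+4))+(6*(1+y)))
Scanning for simplifiable subexpressions (pre-order)...
  at root: (((y+z)+(a+4))+(6*(1+y))) (not simplifiable)
  at L: ((y+z)+(a+4)) (not simplifiable)
  at LL: (y+z) (not simplifiable)
  at LR: (a+4) (not simplifiable)
  at R: (6*(1+y)) (not simplifiable)
  at RR: (1+y) (not simplifiable)
Result: no simplifiable subexpression found -> normal form.

Answer: yes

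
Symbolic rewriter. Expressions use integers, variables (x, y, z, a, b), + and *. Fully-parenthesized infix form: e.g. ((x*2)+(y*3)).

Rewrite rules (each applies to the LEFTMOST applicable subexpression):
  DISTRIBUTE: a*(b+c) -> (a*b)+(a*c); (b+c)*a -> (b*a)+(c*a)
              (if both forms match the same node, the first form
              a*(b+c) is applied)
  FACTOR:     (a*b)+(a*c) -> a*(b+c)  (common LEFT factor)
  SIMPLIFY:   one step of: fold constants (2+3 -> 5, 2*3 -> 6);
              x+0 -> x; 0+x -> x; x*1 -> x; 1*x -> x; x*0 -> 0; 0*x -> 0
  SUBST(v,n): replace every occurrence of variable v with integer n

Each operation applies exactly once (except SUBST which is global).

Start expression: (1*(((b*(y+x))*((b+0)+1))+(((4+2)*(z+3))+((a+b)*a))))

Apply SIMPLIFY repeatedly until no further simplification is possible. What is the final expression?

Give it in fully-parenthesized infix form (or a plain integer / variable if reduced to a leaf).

Answer: (((b*(y+x))*(b+1))+((6*(z+3))+((a+b)*a)))

Derivation:
Start: (1*(((b*(y+x))*((b+0)+1))+(((4+2)*(z+3))+((a+b)*a))))
Step 1: at root: (1*(((b*(y+x))*((b+0)+1))+(((4+2)*(z+3))+((a+b)*a)))) -> (((b*(y+x))*((b+0)+1))+(((4+2)*(z+3))+((a+b)*a))); overall: (1*(((b*(y+x))*((b+0)+1))+(((4+2)*(z+3))+((a+b)*a)))) -> (((b*(y+x))*((b+0)+1))+(((4+2)*(z+3))+((a+b)*a)))
Step 2: at LRL: (b+0) -> b; overall: (((b*(y+x))*((b+0)+1))+(((4+2)*(z+3))+((a+b)*a))) -> (((b*(y+x))*(b+1))+(((4+2)*(z+3))+((a+b)*a)))
Step 3: at RLL: (4+2) -> 6; overall: (((b*(y+x))*(b+1))+(((4+2)*(z+3))+((a+b)*a))) -> (((b*(y+x))*(b+1))+((6*(z+3))+((a+b)*a)))
Fixed point: (((b*(y+x))*(b+1))+((6*(z+3))+((a+b)*a)))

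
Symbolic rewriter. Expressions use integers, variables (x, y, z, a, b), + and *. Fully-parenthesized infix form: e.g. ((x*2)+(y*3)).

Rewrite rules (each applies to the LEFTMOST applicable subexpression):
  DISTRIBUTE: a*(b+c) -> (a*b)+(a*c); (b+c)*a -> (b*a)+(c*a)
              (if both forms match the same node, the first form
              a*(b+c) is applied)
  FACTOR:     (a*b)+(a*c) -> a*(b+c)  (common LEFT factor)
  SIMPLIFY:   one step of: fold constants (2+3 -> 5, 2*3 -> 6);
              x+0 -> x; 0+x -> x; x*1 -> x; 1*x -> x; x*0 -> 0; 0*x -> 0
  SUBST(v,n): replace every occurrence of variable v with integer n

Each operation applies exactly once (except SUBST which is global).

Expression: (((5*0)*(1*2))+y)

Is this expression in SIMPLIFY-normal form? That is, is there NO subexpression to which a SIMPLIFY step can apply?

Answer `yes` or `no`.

Answer: no

Derivation:
Expression: (((5*0)*(1*2))+y)
Scanning for simplifiable subexpressions (pre-order)...
  at root: (((5*0)*(1*2))+y) (not simplifiable)
  at L: ((5*0)*(1*2)) (not simplifiable)
  at LL: (5*0) (SIMPLIFIABLE)
  at LR: (1*2) (SIMPLIFIABLE)
Found simplifiable subexpr at path LL: (5*0)
One SIMPLIFY step would give: ((0*(1*2))+y)
-> NOT in normal form.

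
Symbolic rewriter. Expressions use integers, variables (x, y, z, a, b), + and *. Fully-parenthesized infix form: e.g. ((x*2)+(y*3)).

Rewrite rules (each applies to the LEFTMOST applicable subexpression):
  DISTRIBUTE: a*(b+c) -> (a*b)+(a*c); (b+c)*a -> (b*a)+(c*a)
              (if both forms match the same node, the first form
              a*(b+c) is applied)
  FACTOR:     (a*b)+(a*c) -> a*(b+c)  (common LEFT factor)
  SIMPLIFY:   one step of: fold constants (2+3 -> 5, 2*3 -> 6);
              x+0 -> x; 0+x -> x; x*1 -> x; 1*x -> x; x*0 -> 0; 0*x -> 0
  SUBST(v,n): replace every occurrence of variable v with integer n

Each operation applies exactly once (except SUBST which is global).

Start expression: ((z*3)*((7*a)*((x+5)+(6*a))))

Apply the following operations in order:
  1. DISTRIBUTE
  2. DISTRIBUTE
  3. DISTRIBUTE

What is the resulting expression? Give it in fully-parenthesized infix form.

Answer: (((z*3)*(((7*a)*x)+((7*a)*5)))+((z*3)*((7*a)*(6*a))))

Derivation:
Start: ((z*3)*((7*a)*((x+5)+(6*a))))
Apply DISTRIBUTE at R (target: ((7*a)*((x+5)+(6*a)))): ((z*3)*((7*a)*((x+5)+(6*a)))) -> ((z*3)*(((7*a)*(x+5))+((7*a)*(6*a))))
Apply DISTRIBUTE at root (target: ((z*3)*(((7*a)*(x+5))+((7*a)*(6*a))))): ((z*3)*(((7*a)*(x+5))+((7*a)*(6*a)))) -> (((z*3)*((7*a)*(x+5)))+((z*3)*((7*a)*(6*a))))
Apply DISTRIBUTE at LR (target: ((7*a)*(x+5))): (((z*3)*((7*a)*(x+5)))+((z*3)*((7*a)*(6*a)))) -> (((z*3)*(((7*a)*x)+((7*a)*5)))+((z*3)*((7*a)*(6*a))))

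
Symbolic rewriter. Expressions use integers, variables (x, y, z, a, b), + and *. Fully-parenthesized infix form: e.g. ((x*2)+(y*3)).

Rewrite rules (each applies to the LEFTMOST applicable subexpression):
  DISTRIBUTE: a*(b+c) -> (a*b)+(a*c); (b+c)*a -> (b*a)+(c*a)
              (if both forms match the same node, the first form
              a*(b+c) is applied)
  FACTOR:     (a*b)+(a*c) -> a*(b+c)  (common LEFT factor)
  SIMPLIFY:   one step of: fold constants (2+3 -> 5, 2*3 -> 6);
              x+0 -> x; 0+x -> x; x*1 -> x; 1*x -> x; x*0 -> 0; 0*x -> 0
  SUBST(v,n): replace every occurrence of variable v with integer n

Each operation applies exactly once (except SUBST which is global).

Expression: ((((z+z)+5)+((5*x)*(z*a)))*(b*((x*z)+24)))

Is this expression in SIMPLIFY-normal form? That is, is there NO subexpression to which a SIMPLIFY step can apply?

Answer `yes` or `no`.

Expression: ((((z+z)+5)+((5*x)*(z*a)))*(b*((x*z)+24)))
Scanning for simplifiable subexpressions (pre-order)...
  at root: ((((z+z)+5)+((5*x)*(z*a)))*(b*((x*z)+24))) (not simplifiable)
  at L: (((z+z)+5)+((5*x)*(z*a))) (not simplifiable)
  at LL: ((z+z)+5) (not simplifiable)
  at LLL: (z+z) (not simplifiable)
  at LR: ((5*x)*(z*a)) (not simplifiable)
  at LRL: (5*x) (not simplifiable)
  at LRR: (z*a) (not simplifiable)
  at R: (b*((x*z)+24)) (not simplifiable)
  at RR: ((x*z)+24) (not simplifiable)
  at RRL: (x*z) (not simplifiable)
Result: no simplifiable subexpression found -> normal form.

Answer: yes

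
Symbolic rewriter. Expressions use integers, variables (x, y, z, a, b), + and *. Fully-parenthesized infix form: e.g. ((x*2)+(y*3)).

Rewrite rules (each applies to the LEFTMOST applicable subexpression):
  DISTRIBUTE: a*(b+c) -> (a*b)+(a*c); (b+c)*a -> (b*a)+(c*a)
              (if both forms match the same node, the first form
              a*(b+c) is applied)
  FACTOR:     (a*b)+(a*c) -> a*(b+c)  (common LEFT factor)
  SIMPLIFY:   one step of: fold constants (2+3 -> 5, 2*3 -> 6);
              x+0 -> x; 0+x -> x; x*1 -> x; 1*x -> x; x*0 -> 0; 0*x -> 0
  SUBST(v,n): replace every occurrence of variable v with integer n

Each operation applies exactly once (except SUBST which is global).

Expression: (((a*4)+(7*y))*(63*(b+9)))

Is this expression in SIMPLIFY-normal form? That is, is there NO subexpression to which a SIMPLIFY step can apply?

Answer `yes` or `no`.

Answer: yes

Derivation:
Expression: (((a*4)+(7*y))*(63*(b+9)))
Scanning for simplifiable subexpressions (pre-order)...
  at root: (((a*4)+(7*y))*(63*(b+9))) (not simplifiable)
  at L: ((a*4)+(7*y)) (not simplifiable)
  at LL: (a*4) (not simplifiable)
  at LR: (7*y) (not simplifiable)
  at R: (63*(b+9)) (not simplifiable)
  at RR: (b+9) (not simplifiable)
Result: no simplifiable subexpression found -> normal form.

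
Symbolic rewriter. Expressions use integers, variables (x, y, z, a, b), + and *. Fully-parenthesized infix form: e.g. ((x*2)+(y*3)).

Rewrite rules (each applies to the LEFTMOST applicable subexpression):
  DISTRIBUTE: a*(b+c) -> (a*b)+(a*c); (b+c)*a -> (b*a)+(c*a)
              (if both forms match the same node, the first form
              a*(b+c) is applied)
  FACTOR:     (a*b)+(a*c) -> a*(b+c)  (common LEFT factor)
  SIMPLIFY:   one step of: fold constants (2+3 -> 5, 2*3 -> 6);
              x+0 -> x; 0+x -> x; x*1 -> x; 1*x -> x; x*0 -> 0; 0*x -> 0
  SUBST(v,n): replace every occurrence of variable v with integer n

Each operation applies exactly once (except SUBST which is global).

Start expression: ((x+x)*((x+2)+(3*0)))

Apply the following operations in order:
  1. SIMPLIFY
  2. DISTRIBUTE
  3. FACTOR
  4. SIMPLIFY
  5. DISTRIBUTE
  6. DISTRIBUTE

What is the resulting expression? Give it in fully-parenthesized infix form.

Answer: (((x*x)+(x*x))+((x+x)*2))

Derivation:
Start: ((x+x)*((x+2)+(3*0)))
Apply SIMPLIFY at RR (target: (3*0)): ((x+x)*((x+2)+(3*0))) -> ((x+x)*((x+2)+0))
Apply DISTRIBUTE at root (target: ((x+x)*((x+2)+0))): ((x+x)*((x+2)+0)) -> (((x+x)*(x+2))+((x+x)*0))
Apply FACTOR at root (target: (((x+x)*(x+2))+((x+x)*0))): (((x+x)*(x+2))+((x+x)*0)) -> ((x+x)*((x+2)+0))
Apply SIMPLIFY at R (target: ((x+2)+0)): ((x+x)*((x+2)+0)) -> ((x+x)*(x+2))
Apply DISTRIBUTE at root (target: ((x+x)*(x+2))): ((x+x)*(x+2)) -> (((x+x)*x)+((x+x)*2))
Apply DISTRIBUTE at L (target: ((x+x)*x)): (((x+x)*x)+((x+x)*2)) -> (((x*x)+(x*x))+((x+x)*2))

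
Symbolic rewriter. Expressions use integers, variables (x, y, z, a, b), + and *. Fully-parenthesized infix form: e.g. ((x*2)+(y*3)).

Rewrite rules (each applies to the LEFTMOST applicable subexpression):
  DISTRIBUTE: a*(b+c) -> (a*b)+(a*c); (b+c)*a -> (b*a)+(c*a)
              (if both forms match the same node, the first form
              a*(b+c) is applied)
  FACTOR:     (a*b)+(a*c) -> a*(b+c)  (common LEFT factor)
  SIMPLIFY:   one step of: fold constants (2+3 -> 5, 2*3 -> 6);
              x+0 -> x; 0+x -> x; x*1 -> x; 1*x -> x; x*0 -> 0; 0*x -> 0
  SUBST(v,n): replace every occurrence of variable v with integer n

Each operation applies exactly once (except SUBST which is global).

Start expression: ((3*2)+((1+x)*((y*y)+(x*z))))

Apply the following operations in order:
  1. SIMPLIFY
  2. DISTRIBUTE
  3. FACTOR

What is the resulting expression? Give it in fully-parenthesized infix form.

Answer: (6+((1+x)*((y*y)+(x*z))))

Derivation:
Start: ((3*2)+((1+x)*((y*y)+(x*z))))
Apply SIMPLIFY at L (target: (3*2)): ((3*2)+((1+x)*((y*y)+(x*z)))) -> (6+((1+x)*((y*y)+(x*z))))
Apply DISTRIBUTE at R (target: ((1+x)*((y*y)+(x*z)))): (6+((1+x)*((y*y)+(x*z)))) -> (6+(((1+x)*(y*y))+((1+x)*(x*z))))
Apply FACTOR at R (target: (((1+x)*(y*y))+((1+x)*(x*z)))): (6+(((1+x)*(y*y))+((1+x)*(x*z)))) -> (6+((1+x)*((y*y)+(x*z))))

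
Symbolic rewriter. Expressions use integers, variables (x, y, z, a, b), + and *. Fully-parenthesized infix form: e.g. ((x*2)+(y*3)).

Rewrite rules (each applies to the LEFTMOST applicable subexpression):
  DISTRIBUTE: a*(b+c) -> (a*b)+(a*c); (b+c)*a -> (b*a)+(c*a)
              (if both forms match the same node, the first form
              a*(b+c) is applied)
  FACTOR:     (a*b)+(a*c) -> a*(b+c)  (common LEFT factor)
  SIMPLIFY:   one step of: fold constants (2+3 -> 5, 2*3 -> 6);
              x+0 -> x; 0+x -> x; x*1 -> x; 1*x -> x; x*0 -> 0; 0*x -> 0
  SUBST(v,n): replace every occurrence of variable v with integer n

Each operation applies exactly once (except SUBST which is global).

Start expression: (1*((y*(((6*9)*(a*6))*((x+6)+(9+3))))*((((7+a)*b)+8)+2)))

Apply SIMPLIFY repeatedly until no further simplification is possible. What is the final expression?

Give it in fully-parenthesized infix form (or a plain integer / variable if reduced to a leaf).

Answer: ((y*((54*(a*6))*((x+6)+12)))*((((7+a)*b)+8)+2))

Derivation:
Start: (1*((y*(((6*9)*(a*6))*((x+6)+(9+3))))*((((7+a)*b)+8)+2)))
Step 1: at root: (1*((y*(((6*9)*(a*6))*((x+6)+(9+3))))*((((7+a)*b)+8)+2))) -> ((y*(((6*9)*(a*6))*((x+6)+(9+3))))*((((7+a)*b)+8)+2)); overall: (1*((y*(((6*9)*(a*6))*((x+6)+(9+3))))*((((7+a)*b)+8)+2))) -> ((y*(((6*9)*(a*6))*((x+6)+(9+3))))*((((7+a)*b)+8)+2))
Step 2: at LRLL: (6*9) -> 54; overall: ((y*(((6*9)*(a*6))*((x+6)+(9+3))))*((((7+a)*b)+8)+2)) -> ((y*((54*(a*6))*((x+6)+(9+3))))*((((7+a)*b)+8)+2))
Step 3: at LRRR: (9+3) -> 12; overall: ((y*((54*(a*6))*((x+6)+(9+3))))*((((7+a)*b)+8)+2)) -> ((y*((54*(a*6))*((x+6)+12)))*((((7+a)*b)+8)+2))
Fixed point: ((y*((54*(a*6))*((x+6)+12)))*((((7+a)*b)+8)+2))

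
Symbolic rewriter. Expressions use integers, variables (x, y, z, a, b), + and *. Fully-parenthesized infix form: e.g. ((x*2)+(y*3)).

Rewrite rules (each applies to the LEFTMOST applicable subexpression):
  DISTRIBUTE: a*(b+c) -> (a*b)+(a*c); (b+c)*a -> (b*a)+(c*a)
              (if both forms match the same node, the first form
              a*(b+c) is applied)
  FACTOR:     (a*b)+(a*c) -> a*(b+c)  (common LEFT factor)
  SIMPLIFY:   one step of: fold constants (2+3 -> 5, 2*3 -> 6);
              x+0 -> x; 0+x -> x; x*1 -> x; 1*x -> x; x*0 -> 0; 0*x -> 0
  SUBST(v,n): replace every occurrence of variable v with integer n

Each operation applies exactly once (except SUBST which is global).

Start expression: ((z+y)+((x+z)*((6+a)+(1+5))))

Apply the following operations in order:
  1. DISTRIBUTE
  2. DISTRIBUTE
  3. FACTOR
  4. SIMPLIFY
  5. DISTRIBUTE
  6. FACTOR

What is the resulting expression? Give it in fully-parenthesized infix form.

Answer: ((z+y)+(((x+z)*(6+a))+((x+z)*6)))

Derivation:
Start: ((z+y)+((x+z)*((6+a)+(1+5))))
Apply DISTRIBUTE at R (target: ((x+z)*((6+a)+(1+5)))): ((z+y)+((x+z)*((6+a)+(1+5)))) -> ((z+y)+(((x+z)*(6+a))+((x+z)*(1+5))))
Apply DISTRIBUTE at RL (target: ((x+z)*(6+a))): ((z+y)+(((x+z)*(6+a))+((x+z)*(1+5)))) -> ((z+y)+((((x+z)*6)+((x+z)*a))+((x+z)*(1+5))))
Apply FACTOR at RL (target: (((x+z)*6)+((x+z)*a))): ((z+y)+((((x+z)*6)+((x+z)*a))+((x+z)*(1+5)))) -> ((z+y)+(((x+z)*(6+a))+((x+z)*(1+5))))
Apply SIMPLIFY at RRR (target: (1+5)): ((z+y)+(((x+z)*(6+a))+((x+z)*(1+5)))) -> ((z+y)+(((x+z)*(6+a))+((x+z)*6)))
Apply DISTRIBUTE at RL (target: ((x+z)*(6+a))): ((z+y)+(((x+z)*(6+a))+((x+z)*6))) -> ((z+y)+((((x+z)*6)+((x+z)*a))+((x+z)*6)))
Apply FACTOR at RL (target: (((x+z)*6)+((x+z)*a))): ((z+y)+((((x+z)*6)+((x+z)*a))+((x+z)*6))) -> ((z+y)+(((x+z)*(6+a))+((x+z)*6)))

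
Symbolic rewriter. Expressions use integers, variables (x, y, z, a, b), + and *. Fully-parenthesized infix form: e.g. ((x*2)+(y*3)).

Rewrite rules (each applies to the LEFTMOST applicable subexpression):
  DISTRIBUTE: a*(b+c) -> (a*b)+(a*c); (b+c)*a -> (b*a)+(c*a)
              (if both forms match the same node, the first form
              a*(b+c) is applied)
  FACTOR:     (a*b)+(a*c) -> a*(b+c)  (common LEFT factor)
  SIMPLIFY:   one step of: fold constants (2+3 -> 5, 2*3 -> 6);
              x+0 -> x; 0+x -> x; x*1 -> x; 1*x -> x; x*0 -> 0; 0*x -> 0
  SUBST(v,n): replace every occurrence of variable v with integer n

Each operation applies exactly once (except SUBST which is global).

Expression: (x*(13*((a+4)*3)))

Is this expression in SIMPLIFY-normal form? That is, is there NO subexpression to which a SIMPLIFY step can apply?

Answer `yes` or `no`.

Answer: yes

Derivation:
Expression: (x*(13*((a+4)*3)))
Scanning for simplifiable subexpressions (pre-order)...
  at root: (x*(13*((a+4)*3))) (not simplifiable)
  at R: (13*((a+4)*3)) (not simplifiable)
  at RR: ((a+4)*3) (not simplifiable)
  at RRL: (a+4) (not simplifiable)
Result: no simplifiable subexpression found -> normal form.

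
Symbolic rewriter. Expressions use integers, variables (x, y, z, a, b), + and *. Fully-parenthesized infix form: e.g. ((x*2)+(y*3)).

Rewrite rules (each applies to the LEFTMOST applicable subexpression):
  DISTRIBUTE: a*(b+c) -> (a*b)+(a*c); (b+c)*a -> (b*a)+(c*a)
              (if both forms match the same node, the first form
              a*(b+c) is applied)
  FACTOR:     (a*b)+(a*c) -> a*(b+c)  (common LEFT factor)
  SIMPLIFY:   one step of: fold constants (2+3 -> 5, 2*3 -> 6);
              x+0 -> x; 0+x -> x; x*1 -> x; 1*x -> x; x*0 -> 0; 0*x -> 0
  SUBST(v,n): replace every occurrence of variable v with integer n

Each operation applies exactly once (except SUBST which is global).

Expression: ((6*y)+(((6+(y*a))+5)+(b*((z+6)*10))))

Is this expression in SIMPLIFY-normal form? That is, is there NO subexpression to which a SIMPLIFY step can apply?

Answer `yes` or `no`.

Answer: yes

Derivation:
Expression: ((6*y)+(((6+(y*a))+5)+(b*((z+6)*10))))
Scanning for simplifiable subexpressions (pre-order)...
  at root: ((6*y)+(((6+(y*a))+5)+(b*((z+6)*10)))) (not simplifiable)
  at L: (6*y) (not simplifiable)
  at R: (((6+(y*a))+5)+(b*((z+6)*10))) (not simplifiable)
  at RL: ((6+(y*a))+5) (not simplifiable)
  at RLL: (6+(y*a)) (not simplifiable)
  at RLLR: (y*a) (not simplifiable)
  at RR: (b*((z+6)*10)) (not simplifiable)
  at RRR: ((z+6)*10) (not simplifiable)
  at RRRL: (z+6) (not simplifiable)
Result: no simplifiable subexpression found -> normal form.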